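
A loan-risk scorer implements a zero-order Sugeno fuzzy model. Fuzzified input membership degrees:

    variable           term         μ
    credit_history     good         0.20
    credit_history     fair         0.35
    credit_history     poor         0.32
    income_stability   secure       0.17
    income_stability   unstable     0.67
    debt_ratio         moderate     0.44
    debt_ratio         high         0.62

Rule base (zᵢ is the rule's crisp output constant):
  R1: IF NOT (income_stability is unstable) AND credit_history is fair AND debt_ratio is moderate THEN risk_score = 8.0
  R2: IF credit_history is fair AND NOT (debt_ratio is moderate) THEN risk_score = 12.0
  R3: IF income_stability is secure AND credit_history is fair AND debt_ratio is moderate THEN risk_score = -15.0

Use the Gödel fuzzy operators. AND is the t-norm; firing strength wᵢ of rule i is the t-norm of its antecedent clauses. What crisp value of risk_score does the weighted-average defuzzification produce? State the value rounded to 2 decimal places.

R1 (z=8.0): ¬unstable=1−0.67=0.33, fair=0.35, moderate=0.44; AND[min(a, b)] → w = 0.33
R2 (z=12.0): fair=0.35, ¬moderate=1−0.44=0.56; AND[min(a, b)] → w = 0.35
R3 (z=-15.0): secure=0.17, fair=0.35, moderate=0.44; AND[min(a, b)] → w = 0.17
Weighted average = (0.33·8.0 + 0.35·12.0 + 0.17·-15.0) / (0.33 + 0.35 + 0.17)
  = 4.2900 / 0.8500 = 5.05

5.05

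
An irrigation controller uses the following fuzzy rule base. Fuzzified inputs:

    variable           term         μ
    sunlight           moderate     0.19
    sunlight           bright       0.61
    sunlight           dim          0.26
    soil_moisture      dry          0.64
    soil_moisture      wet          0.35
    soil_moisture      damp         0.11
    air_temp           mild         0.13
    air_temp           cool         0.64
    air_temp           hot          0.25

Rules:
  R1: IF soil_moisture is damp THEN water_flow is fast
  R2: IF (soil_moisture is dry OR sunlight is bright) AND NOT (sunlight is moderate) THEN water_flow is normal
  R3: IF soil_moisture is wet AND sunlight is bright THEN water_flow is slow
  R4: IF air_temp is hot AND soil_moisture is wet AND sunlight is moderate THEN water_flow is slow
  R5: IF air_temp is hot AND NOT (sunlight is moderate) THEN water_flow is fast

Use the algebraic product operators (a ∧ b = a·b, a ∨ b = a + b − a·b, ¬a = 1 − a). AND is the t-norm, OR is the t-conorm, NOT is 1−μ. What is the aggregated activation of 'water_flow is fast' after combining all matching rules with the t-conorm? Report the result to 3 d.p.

R1: damp=0.11 → w = 0.1100
R2: (dry=0.64 OR bright=0.61) = 0.8596; AND[a·b] with ¬moderate=1−0.19=0.81 → w = 0.6963
R3: wet=0.35, bright=0.61; AND[a·b] → w = 0.2135
R4: hot=0.25, wet=0.35, moderate=0.19; AND[a·b] → w = 0.0166
R5: hot=0.25, ¬moderate=1−0.19=0.81; AND[a·b] → w = 0.2025
Rules with consequent 'fast': {R1, R5} → strengths 0.1100, 0.2025
Aggregate via t-conorm [a + b − a·b]: 0.2902

0.290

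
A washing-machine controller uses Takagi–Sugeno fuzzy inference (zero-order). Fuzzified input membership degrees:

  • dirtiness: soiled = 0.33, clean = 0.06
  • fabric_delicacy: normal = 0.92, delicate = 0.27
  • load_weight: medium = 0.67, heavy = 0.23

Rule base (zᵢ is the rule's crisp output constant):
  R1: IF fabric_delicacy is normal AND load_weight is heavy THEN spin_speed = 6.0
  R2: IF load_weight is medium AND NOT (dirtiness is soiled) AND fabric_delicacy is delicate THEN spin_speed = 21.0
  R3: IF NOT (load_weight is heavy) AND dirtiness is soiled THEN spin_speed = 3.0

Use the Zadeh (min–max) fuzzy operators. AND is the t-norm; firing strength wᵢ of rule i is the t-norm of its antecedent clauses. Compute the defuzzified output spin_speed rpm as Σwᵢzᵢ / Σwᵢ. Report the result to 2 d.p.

R1 (z=6.0): normal=0.92, heavy=0.23; AND[min(a, b)] → w = 0.23
R2 (z=21.0): medium=0.67, ¬soiled=1−0.33=0.67, delicate=0.27; AND[min(a, b)] → w = 0.27
R3 (z=3.0): ¬heavy=1−0.23=0.77, soiled=0.33; AND[min(a, b)] → w = 0.33
Weighted average = (0.23·6.0 + 0.27·21.0 + 0.33·3.0) / (0.23 + 0.27 + 0.33)
  = 8.0400 / 0.8300 = 9.69

9.69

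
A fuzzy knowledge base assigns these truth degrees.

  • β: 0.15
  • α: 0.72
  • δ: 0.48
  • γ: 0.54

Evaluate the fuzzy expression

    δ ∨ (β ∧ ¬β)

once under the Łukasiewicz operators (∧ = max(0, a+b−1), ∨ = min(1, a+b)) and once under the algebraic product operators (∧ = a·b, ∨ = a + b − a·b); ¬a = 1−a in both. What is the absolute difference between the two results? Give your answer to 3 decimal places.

0.066

Under Łukasiewicz:
  ¬β = 1 − 0.15 = 0.85
  β ∧ ¬β = max(0, a+b−1) on (0.15, 0.85) = 0.00
  δ ∨ (β ∧ ¬β) = min(1, a+b) on (0.48, 0.00) = 0.48
  → value = 0.4800
Under algebraic product:
  ¬β = 1 − 0.1500 = 0.8500
  β ∧ ¬β = a·b on (0.1500, 0.8500) = 0.1275
  δ ∨ (β ∧ ¬β) = a + b − a·b on (0.4800, 0.1275) = 0.5463
  → value = 0.5463
|0.4800 − 0.5463| = 0.066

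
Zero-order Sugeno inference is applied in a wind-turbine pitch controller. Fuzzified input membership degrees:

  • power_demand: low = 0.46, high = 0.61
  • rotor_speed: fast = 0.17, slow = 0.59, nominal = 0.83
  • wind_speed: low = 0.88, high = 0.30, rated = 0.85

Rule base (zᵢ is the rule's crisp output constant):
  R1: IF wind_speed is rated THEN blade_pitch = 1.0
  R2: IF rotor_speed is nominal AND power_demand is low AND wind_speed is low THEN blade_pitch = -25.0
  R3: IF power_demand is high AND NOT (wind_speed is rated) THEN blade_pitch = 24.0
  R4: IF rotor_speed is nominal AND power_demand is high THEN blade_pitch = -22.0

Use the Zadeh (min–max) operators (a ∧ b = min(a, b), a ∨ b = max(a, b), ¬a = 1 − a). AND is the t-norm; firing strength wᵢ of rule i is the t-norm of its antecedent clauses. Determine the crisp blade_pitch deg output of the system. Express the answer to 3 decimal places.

R1 (z=1.0): rated=0.85 → w = 0.85
R2 (z=-25.0): nominal=0.83, low=0.46, low=0.88; AND[min(a, b)] → w = 0.46
R3 (z=24.0): high=0.61, ¬rated=1−0.85=0.15; AND[min(a, b)] → w = 0.15
R4 (z=-22.0): nominal=0.83, high=0.61; AND[min(a, b)] → w = 0.61
Weighted average = (0.85·1.0 + 0.46·-25.0 + 0.15·24.0 + 0.61·-22.0) / (0.85 + 0.46 + 0.15 + 0.61)
  = -20.4700 / 2.0700 = -9.889

-9.889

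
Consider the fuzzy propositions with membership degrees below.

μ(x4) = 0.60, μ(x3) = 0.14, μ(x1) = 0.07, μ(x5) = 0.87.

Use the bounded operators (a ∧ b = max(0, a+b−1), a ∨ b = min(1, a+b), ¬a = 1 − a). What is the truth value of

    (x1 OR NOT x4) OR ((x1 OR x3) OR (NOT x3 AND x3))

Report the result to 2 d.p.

NOT x4 = 1 − 0.60 = 0.40
x1 OR NOT x4 = min(1, a+b) on (0.07, 0.40) = 0.47
x1 OR x3 = min(1, a+b) on (0.07, 0.14) = 0.21
NOT x3 = 1 − 0.14 = 0.86
NOT x3 AND x3 = max(0, a+b−1) on (0.86, 0.14) = 0.00
(x1 OR x3) OR (NOT x3 AND x3) = min(1, a+b) on (0.21, 0.00) = 0.21
(x1 OR NOT x4) OR ((x1 OR x3) OR (NOT x3 AND x3)) = min(1, a+b) on (0.47, 0.21) = 0.68

0.68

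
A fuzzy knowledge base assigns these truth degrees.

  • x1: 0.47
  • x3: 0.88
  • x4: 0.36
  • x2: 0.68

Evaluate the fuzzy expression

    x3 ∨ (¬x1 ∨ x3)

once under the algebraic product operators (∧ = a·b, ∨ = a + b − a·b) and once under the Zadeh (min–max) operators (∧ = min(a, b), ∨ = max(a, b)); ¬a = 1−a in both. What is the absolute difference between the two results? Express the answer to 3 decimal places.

0.113

Under algebraic product:
  ¬x1 = 1 − 0.4700 = 0.5300
  ¬x1 ∨ x3 = a + b − a·b on (0.5300, 0.8800) = 0.9436
  x3 ∨ (¬x1 ∨ x3) = a + b − a·b on (0.8800, 0.9436) = 0.9932
  → value = 0.9932
Under Zadeh (min–max):
  ¬x1 = 1 − 0.47 = 0.53
  ¬x1 ∨ x3 = max(a, b) on (0.53, 0.88) = 0.88
  x3 ∨ (¬x1 ∨ x3) = max(a, b) on (0.88, 0.88) = 0.88
  → value = 0.8800
|0.9932 − 0.8800| = 0.113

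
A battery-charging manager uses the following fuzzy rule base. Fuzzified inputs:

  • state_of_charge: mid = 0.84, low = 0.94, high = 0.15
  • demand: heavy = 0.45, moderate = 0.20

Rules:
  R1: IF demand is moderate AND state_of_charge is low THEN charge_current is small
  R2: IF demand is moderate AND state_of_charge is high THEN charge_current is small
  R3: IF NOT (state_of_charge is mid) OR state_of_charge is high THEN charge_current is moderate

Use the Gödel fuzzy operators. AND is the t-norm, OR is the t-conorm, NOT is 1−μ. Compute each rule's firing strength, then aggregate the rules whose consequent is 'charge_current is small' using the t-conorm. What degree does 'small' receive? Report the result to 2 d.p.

0.20

R1: moderate=0.20, low=0.94; AND[min(a, b)] → w = 0.20
R2: moderate=0.20, high=0.15; AND[min(a, b)] → w = 0.15
R3: ¬mid=1−0.84=0.16, high=0.15; OR[max(a, b)] → w = 0.16
Rules with consequent 'small': {R1, R2} → strengths 0.20, 0.15
Aggregate via t-conorm [max(a, b)]: 0.20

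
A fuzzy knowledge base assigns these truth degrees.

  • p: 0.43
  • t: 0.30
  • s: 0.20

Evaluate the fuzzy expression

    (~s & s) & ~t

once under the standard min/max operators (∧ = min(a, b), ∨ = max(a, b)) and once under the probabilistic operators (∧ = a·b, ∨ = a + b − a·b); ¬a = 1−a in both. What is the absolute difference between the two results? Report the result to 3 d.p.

Under standard min/max:
  ~s = 1 − 0.20 = 0.80
  ~s & s = min(a, b) on (0.80, 0.20) = 0.20
  ~t = 1 − 0.30 = 0.70
  (~s & s) & ~t = min(a, b) on (0.20, 0.70) = 0.20
  → value = 0.2000
Under probabilistic:
  ~s = 1 − 0.2000 = 0.8000
  ~s & s = a·b on (0.8000, 0.2000) = 0.1600
  ~t = 1 − 0.3000 = 0.7000
  (~s & s) & ~t = a·b on (0.1600, 0.7000) = 0.1120
  → value = 0.1120
|0.2000 − 0.1120| = 0.088

0.088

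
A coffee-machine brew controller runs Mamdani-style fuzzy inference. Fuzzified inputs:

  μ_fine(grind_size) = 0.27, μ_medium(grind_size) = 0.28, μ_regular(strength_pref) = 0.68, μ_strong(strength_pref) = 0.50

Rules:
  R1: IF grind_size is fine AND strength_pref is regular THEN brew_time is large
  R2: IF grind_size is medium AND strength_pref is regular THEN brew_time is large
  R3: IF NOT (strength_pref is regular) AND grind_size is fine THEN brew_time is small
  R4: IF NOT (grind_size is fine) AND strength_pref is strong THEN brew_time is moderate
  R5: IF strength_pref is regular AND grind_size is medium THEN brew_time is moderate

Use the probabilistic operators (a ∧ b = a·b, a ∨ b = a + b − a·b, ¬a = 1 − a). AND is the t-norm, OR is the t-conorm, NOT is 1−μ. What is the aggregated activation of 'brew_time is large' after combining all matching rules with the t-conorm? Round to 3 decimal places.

0.339

R1: fine=0.27, regular=0.68; AND[a·b] → w = 0.1836
R2: medium=0.28, regular=0.68; AND[a·b] → w = 0.1904
R3: ¬regular=1−0.68=0.32, fine=0.27; AND[a·b] → w = 0.0864
R4: ¬fine=1−0.27=0.73, strong=0.50; AND[a·b] → w = 0.3650
R5: regular=0.68, medium=0.28; AND[a·b] → w = 0.1904
Rules with consequent 'large': {R1, R2} → strengths 0.1836, 0.1904
Aggregate via t-conorm [a + b − a·b]: 0.3390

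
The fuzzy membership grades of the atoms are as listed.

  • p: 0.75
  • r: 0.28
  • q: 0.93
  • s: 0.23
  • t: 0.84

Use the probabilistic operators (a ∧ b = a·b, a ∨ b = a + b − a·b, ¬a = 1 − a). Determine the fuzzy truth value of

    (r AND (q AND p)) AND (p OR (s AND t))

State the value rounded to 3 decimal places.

q AND p = a·b on (0.9300, 0.7500) = 0.6975
r AND (q AND p) = a·b on (0.2800, 0.6975) = 0.1953
s AND t = a·b on (0.2300, 0.8400) = 0.1932
p OR (s AND t) = a + b − a·b on (0.7500, 0.1932) = 0.7983
(r AND (q AND p)) AND (p OR (s AND t)) = a·b on (0.1953, 0.7983) = 0.1559

0.156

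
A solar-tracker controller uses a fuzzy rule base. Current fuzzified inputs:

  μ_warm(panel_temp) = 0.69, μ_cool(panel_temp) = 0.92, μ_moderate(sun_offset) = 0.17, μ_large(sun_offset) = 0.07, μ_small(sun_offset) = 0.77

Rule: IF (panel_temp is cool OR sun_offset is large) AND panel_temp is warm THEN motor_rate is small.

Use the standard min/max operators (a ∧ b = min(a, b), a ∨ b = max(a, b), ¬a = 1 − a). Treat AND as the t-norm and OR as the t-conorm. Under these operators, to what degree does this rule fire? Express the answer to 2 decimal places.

firing strength: (cool=0.92 OR large=0.07) = 0.92; AND[min(a, b)] with warm=0.69 → w = 0.69

0.69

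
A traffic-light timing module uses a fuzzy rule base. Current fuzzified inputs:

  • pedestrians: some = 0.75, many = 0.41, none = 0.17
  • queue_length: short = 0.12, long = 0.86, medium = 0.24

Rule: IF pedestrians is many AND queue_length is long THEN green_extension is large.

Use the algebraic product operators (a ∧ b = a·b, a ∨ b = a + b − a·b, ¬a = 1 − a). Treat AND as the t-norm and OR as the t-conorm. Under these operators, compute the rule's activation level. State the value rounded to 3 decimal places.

0.353

firing strength: many=0.41, long=0.86; AND[a·b] → w = 0.3526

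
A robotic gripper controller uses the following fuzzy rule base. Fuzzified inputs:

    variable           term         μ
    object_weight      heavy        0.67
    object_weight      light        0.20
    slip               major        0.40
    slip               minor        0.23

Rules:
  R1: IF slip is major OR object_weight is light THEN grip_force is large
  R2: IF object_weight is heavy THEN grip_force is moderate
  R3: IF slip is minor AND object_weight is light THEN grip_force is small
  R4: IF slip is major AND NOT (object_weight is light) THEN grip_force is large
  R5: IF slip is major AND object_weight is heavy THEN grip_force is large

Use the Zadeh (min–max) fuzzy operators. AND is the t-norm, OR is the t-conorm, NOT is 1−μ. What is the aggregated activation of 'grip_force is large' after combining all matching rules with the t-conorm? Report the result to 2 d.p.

0.40

R1: major=0.40, light=0.20; OR[max(a, b)] → w = 0.40
R2: heavy=0.67 → w = 0.67
R3: minor=0.23, light=0.20; AND[min(a, b)] → w = 0.20
R4: major=0.40, ¬light=1−0.20=0.80; AND[min(a, b)] → w = 0.40
R5: major=0.40, heavy=0.67; AND[min(a, b)] → w = 0.40
Rules with consequent 'large': {R1, R4, R5} → strengths 0.40, 0.40, 0.40
Aggregate via t-conorm [max(a, b)]: 0.40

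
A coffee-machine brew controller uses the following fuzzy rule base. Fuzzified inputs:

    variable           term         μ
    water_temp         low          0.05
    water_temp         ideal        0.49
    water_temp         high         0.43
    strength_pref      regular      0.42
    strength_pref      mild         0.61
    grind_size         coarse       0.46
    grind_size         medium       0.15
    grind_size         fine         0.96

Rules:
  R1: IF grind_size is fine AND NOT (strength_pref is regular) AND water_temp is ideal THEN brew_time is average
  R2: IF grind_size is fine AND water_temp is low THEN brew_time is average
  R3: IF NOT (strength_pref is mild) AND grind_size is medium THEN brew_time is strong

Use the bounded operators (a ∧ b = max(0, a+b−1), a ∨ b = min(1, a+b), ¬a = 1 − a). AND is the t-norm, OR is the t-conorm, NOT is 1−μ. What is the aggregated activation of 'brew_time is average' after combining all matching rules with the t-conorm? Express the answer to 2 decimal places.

0.04

R1: fine=0.96, ¬regular=1−0.42=0.58, ideal=0.49; AND[max(0, a+b−1)] → w = 0.03
R2: fine=0.96, low=0.05; AND[max(0, a+b−1)] → w = 0.01
R3: ¬mild=1−0.61=0.39, medium=0.15; AND[max(0, a+b−1)] → w = 0.00
Rules with consequent 'average': {R1, R2} → strengths 0.03, 0.01
Aggregate via t-conorm [min(1, a+b)]: 0.04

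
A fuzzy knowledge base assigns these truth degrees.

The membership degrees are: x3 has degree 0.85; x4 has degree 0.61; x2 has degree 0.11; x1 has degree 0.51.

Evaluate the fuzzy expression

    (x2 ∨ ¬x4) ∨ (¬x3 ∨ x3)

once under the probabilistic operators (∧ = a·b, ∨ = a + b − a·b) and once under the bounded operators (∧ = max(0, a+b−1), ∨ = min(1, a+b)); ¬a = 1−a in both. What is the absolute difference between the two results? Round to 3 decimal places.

Under probabilistic:
  ¬x4 = 1 − 0.6100 = 0.3900
  x2 ∨ ¬x4 = a + b − a·b on (0.1100, 0.3900) = 0.4571
  ¬x3 = 1 − 0.8500 = 0.1500
  ¬x3 ∨ x3 = a + b − a·b on (0.1500, 0.8500) = 0.8725
  (x2 ∨ ¬x4) ∨ (¬x3 ∨ x3) = a + b − a·b on (0.4571, 0.8725) = 0.9308
  → value = 0.9308
Under bounded:
  ¬x4 = 1 − 0.61 = 0.39
  x2 ∨ ¬x4 = min(1, a+b) on (0.11, 0.39) = 0.50
  ¬x3 = 1 − 0.85 = 0.15
  ¬x3 ∨ x3 = min(1, a+b) on (0.15, 0.85) = 1.00
  (x2 ∨ ¬x4) ∨ (¬x3 ∨ x3) = min(1, a+b) on (0.50, 1.00) = 1.00
  → value = 1.0000
|0.9308 − 1.0000| = 0.069

0.069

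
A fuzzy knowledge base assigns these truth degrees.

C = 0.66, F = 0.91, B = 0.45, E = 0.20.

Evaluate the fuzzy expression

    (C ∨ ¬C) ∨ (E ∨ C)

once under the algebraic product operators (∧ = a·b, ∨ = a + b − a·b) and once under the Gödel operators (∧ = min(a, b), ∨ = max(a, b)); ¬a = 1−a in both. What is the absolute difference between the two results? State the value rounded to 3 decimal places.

Under algebraic product:
  ¬C = 1 − 0.6600 = 0.3400
  C ∨ ¬C = a + b − a·b on (0.6600, 0.3400) = 0.7756
  E ∨ C = a + b − a·b on (0.2000, 0.6600) = 0.7280
  (C ∨ ¬C) ∨ (E ∨ C) = a + b − a·b on (0.7756, 0.7280) = 0.9390
  → value = 0.9390
Under Gödel:
  ¬C = 1 − 0.66 = 0.34
  C ∨ ¬C = max(a, b) on (0.66, 0.34) = 0.66
  E ∨ C = max(a, b) on (0.20, 0.66) = 0.66
  (C ∨ ¬C) ∨ (E ∨ C) = max(a, b) on (0.66, 0.66) = 0.66
  → value = 0.6600
|0.9390 − 0.6600| = 0.279

0.279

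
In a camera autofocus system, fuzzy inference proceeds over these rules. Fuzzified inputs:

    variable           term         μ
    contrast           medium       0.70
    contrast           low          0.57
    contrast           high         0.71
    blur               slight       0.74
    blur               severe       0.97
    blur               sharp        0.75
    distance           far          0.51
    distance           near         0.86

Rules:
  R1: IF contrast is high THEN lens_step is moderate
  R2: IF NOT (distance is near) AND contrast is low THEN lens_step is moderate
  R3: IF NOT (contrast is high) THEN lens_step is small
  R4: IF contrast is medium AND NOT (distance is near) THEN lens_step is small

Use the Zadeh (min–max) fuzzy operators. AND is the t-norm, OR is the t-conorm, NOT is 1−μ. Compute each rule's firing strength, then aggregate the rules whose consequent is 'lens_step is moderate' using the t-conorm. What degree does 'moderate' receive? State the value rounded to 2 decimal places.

0.71

R1: high=0.71 → w = 0.71
R2: ¬near=1−0.86=0.14, low=0.57; AND[min(a, b)] → w = 0.14
R3: ¬high=1−0.71=0.29 → w = 0.29
R4: medium=0.70, ¬near=1−0.86=0.14; AND[min(a, b)] → w = 0.14
Rules with consequent 'moderate': {R1, R2} → strengths 0.71, 0.14
Aggregate via t-conorm [max(a, b)]: 0.71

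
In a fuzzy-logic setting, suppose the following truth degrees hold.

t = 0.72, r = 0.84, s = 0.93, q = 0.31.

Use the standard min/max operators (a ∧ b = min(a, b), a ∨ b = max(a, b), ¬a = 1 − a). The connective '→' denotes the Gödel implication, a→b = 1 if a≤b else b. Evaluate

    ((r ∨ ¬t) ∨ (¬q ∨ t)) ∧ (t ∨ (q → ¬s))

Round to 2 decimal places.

0.72

¬t = 1 − 0.72 = 0.28
r ∨ ¬t = max(a, b) on (0.84, 0.28) = 0.84
¬q = 1 − 0.31 = 0.69
¬q ∨ t = max(a, b) on (0.69, 0.72) = 0.72
(r ∨ ¬t) ∨ (¬q ∨ t) = max(a, b) on (0.84, 0.72) = 0.84
¬s = 1 − 0.93 = 0.07
q → ¬s  [Gödel: 1 if a≤b else b] with a=0.31, b=0.07 → 0.07
t ∨ (q → ¬s) = max(a, b) on (0.72, 0.07) = 0.72
((r ∨ ¬t) ∨ (¬q ∨ t)) ∧ (t ∨ (q → ¬s)) = min(a, b) on (0.84, 0.72) = 0.72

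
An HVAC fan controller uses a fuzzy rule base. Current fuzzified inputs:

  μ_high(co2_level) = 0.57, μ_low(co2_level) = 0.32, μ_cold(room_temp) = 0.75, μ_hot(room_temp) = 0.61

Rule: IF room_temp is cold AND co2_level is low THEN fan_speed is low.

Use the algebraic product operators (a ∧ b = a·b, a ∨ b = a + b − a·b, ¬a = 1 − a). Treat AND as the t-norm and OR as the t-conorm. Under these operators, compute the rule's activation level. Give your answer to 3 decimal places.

0.240

firing strength: cold=0.75, low=0.32; AND[a·b] → w = 0.2400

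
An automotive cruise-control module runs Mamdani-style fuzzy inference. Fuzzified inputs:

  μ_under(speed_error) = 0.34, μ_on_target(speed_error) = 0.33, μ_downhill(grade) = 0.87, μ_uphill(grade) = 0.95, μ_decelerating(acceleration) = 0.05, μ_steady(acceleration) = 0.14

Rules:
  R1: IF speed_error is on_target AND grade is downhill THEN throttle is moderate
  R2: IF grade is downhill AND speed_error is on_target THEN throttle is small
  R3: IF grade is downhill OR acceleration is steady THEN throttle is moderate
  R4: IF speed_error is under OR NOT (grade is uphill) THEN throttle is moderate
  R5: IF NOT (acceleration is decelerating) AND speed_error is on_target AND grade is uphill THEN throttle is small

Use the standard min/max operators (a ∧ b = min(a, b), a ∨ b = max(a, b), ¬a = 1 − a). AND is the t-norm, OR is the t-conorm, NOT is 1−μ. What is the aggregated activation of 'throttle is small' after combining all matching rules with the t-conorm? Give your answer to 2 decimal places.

R1: on_target=0.33, downhill=0.87; AND[min(a, b)] → w = 0.33
R2: downhill=0.87, on_target=0.33; AND[min(a, b)] → w = 0.33
R3: downhill=0.87, steady=0.14; OR[max(a, b)] → w = 0.87
R4: under=0.34, ¬uphill=1−0.95=0.05; OR[max(a, b)] → w = 0.34
R5: ¬decelerating=1−0.05=0.95, on_target=0.33, uphill=0.95; AND[min(a, b)] → w = 0.33
Rules with consequent 'small': {R2, R5} → strengths 0.33, 0.33
Aggregate via t-conorm [max(a, b)]: 0.33

0.33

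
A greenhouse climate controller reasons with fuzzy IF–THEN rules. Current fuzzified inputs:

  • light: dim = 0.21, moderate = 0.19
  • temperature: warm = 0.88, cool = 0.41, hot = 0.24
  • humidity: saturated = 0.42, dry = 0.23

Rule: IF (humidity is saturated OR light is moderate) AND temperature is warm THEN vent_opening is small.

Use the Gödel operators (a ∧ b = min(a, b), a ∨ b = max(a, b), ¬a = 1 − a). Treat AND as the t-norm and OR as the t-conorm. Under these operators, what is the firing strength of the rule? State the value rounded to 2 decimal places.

firing strength: (saturated=0.42 OR moderate=0.19) = 0.42; AND[min(a, b)] with warm=0.88 → w = 0.42

0.42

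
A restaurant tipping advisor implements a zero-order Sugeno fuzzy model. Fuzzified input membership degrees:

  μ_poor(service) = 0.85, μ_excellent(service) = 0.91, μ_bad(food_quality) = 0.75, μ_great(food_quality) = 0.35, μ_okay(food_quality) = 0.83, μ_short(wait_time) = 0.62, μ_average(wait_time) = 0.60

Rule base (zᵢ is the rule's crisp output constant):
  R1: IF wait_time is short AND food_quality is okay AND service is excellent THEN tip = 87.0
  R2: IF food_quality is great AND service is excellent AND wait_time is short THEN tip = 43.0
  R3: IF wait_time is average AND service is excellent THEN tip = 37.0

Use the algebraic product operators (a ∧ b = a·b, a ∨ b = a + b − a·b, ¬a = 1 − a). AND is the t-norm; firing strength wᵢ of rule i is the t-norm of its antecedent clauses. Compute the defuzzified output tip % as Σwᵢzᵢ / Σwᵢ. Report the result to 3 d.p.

57.300

R1 (z=87.0): short=0.62, okay=0.83, excellent=0.91; AND[a·b] → w = 0.4683
R2 (z=43.0): great=0.35, excellent=0.91, short=0.62; AND[a·b] → w = 0.1975
R3 (z=37.0): average=0.60, excellent=0.91; AND[a·b] → w = 0.5460
Weighted average = (0.4683·87.0 + 0.1975·43.0 + 0.5460·37.0) / (0.4683 + 0.1975 + 0.5460)
  = 69.4341 / 1.2118 = 57.300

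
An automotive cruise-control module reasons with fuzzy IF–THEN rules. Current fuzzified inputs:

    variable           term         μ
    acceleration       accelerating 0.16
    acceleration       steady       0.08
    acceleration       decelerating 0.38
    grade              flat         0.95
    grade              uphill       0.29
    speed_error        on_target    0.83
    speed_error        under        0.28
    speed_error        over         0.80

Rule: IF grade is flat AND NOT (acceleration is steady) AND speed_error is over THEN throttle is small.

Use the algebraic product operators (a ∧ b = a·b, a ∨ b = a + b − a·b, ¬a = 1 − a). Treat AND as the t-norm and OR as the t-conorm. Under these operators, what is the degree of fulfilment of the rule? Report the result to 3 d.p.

0.699

firing strength: flat=0.95, ¬steady=1−0.08=0.92, over=0.80; AND[a·b] → w = 0.6992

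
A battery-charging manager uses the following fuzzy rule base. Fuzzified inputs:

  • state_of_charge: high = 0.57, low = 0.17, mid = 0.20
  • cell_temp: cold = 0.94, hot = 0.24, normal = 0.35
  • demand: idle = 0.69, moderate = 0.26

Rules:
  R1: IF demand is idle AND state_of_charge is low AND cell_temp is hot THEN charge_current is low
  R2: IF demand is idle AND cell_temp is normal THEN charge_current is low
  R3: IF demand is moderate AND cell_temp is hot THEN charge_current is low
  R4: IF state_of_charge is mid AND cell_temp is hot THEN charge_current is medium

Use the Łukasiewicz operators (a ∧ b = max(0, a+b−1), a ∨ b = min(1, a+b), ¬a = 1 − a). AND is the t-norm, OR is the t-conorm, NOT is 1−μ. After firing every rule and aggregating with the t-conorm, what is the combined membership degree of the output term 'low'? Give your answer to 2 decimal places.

0.04

R1: idle=0.69, low=0.17, hot=0.24; AND[max(0, a+b−1)] → w = 0.00
R2: idle=0.69, normal=0.35; AND[max(0, a+b−1)] → w = 0.04
R3: moderate=0.26, hot=0.24; AND[max(0, a+b−1)] → w = 0.00
R4: mid=0.20, hot=0.24; AND[max(0, a+b−1)] → w = 0.00
Rules with consequent 'low': {R1, R2, R3} → strengths 0.00, 0.04, 0.00
Aggregate via t-conorm [min(1, a+b)]: 0.04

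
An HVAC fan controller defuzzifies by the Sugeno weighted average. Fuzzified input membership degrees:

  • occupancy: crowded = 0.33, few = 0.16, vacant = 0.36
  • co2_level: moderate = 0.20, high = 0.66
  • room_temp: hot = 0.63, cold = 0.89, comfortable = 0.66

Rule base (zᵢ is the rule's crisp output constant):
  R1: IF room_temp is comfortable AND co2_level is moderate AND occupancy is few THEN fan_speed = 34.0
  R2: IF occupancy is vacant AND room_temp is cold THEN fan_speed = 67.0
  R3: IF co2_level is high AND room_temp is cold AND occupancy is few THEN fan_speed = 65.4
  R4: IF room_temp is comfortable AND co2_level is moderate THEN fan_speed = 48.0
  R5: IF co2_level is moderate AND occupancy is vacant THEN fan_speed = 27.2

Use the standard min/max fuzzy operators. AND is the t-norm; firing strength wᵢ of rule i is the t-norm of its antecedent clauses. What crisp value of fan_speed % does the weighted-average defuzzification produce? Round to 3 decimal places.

50.985

R1 (z=34.0): comfortable=0.66, moderate=0.20, few=0.16; AND[min(a, b)] → w = 0.16
R2 (z=67.0): vacant=0.36, cold=0.89; AND[min(a, b)] → w = 0.36
R3 (z=65.4): high=0.66, cold=0.89, few=0.16; AND[min(a, b)] → w = 0.16
R4 (z=48.0): comfortable=0.66, moderate=0.20; AND[min(a, b)] → w = 0.20
R5 (z=27.2): moderate=0.20, vacant=0.36; AND[min(a, b)] → w = 0.20
Weighted average = (0.16·34.0 + 0.36·67.0 + 0.16·65.4 + 0.20·48.0 + 0.20·27.2) / (0.16 + 0.36 + 0.16 + 0.20 + 0.20)
  = 55.0640 / 1.0800 = 50.985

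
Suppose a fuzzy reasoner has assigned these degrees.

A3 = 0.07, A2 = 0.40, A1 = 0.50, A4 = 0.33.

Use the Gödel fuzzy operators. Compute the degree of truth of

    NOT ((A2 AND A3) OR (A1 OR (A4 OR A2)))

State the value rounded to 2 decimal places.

0.50

A2 AND A3 = min(a, b) on (0.40, 0.07) = 0.07
A4 OR A2 = max(a, b) on (0.33, 0.40) = 0.40
A1 OR (A4 OR A2) = max(a, b) on (0.50, 0.40) = 0.50
(A2 AND A3) OR (A1 OR (A4 OR A2)) = max(a, b) on (0.07, 0.50) = 0.50
NOT ((A2 AND A3) OR (A1 OR (A4 OR A2))) = 1 − 0.50 = 0.50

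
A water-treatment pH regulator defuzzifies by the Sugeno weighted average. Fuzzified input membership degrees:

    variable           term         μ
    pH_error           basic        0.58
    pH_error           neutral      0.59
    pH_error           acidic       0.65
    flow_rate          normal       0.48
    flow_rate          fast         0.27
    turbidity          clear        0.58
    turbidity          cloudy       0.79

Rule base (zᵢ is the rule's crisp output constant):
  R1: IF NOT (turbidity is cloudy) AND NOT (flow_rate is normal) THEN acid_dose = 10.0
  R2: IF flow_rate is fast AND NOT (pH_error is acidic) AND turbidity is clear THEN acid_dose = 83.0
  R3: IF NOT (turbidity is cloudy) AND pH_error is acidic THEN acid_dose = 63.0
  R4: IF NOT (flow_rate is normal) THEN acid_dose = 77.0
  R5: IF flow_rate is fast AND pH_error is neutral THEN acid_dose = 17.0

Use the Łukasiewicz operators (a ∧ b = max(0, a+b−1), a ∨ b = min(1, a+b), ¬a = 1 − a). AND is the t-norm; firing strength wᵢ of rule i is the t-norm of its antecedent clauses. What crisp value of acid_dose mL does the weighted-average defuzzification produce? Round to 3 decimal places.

77.000

R1 (z=10.0): ¬cloudy=1−0.79=0.21, ¬normal=1−0.48=0.52; AND[max(0, a+b−1)] → w = 0.00
R2 (z=83.0): fast=0.27, ¬acidic=1−0.65=0.35, clear=0.58; AND[max(0, a+b−1)] → w = 0.00
R3 (z=63.0): ¬cloudy=1−0.79=0.21, acidic=0.65; AND[max(0, a+b−1)] → w = 0.00
R4 (z=77.0): ¬normal=1−0.48=0.52 → w = 0.52
R5 (z=17.0): fast=0.27, neutral=0.59; AND[max(0, a+b−1)] → w = 0.00
Weighted average = (0.00·10.0 + 0.00·83.0 + 0.00·63.0 + 0.52·77.0 + 0.00·17.0) / (0.00 + 0.00 + 0.00 + 0.52 + 0.00)
  = 40.0400 / 0.5200 = 77.000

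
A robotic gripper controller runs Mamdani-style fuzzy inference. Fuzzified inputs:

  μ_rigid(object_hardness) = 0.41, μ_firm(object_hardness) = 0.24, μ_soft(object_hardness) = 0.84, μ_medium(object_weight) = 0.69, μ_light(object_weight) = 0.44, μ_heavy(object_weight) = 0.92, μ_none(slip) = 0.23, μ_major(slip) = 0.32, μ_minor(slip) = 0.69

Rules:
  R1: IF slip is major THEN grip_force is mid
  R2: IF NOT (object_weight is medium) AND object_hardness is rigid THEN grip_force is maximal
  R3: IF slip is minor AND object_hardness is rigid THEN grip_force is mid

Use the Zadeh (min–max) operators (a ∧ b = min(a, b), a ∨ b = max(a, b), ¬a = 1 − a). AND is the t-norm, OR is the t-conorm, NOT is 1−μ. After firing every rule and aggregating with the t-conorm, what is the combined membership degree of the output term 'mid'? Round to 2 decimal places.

R1: major=0.32 → w = 0.32
R2: ¬medium=1−0.69=0.31, rigid=0.41; AND[min(a, b)] → w = 0.31
R3: minor=0.69, rigid=0.41; AND[min(a, b)] → w = 0.41
Rules with consequent 'mid': {R1, R3} → strengths 0.32, 0.41
Aggregate via t-conorm [max(a, b)]: 0.41

0.41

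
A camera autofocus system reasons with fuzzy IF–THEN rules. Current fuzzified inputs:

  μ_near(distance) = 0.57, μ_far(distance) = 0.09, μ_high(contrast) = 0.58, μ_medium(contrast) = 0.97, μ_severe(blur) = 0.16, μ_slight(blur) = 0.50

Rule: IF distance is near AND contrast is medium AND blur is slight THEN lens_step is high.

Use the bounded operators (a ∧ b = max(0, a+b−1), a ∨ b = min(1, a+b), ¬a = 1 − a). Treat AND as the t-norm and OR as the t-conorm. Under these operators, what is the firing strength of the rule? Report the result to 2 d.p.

0.04

firing strength: near=0.57, medium=0.97, slight=0.50; AND[max(0, a+b−1)] → w = 0.04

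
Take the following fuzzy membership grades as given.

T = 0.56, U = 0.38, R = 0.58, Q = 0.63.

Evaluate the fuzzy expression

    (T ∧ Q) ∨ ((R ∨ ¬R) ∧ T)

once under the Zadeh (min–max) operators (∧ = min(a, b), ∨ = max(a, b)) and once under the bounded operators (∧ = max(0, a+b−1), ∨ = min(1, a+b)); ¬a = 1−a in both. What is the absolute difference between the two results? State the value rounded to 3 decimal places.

Under Zadeh (min–max):
  T ∧ Q = min(a, b) on (0.56, 0.63) = 0.56
  ¬R = 1 − 0.58 = 0.42
  R ∨ ¬R = max(a, b) on (0.58, 0.42) = 0.58
  (R ∨ ¬R) ∧ T = min(a, b) on (0.58, 0.56) = 0.56
  (T ∧ Q) ∨ ((R ∨ ¬R) ∧ T) = max(a, b) on (0.56, 0.56) = 0.56
  → value = 0.5600
Under bounded:
  T ∧ Q = max(0, a+b−1) on (0.56, 0.63) = 0.19
  ¬R = 1 − 0.58 = 0.42
  R ∨ ¬R = min(1, a+b) on (0.58, 0.42) = 1.00
  (R ∨ ¬R) ∧ T = max(0, a+b−1) on (1.00, 0.56) = 0.56
  (T ∧ Q) ∨ ((R ∨ ¬R) ∧ T) = min(1, a+b) on (0.19, 0.56) = 0.75
  → value = 0.7500
|0.5600 − 0.7500| = 0.190

0.190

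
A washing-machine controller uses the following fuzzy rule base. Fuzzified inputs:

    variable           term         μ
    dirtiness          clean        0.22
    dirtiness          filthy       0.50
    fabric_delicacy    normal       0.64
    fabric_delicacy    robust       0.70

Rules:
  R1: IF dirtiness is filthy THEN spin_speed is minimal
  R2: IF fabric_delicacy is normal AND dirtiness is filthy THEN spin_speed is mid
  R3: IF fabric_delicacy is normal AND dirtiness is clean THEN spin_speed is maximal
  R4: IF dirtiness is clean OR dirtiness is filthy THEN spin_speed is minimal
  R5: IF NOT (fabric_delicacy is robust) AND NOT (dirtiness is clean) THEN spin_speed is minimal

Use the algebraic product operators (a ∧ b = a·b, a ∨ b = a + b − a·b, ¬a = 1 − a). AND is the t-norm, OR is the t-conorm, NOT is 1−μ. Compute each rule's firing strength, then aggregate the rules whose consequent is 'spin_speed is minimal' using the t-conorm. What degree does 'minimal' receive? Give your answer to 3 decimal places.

0.851

R1: filthy=0.50 → w = 0.5000
R2: normal=0.64, filthy=0.50; AND[a·b] → w = 0.3200
R3: normal=0.64, clean=0.22; AND[a·b] → w = 0.1408
R4: clean=0.22, filthy=0.50; OR[a + b − a·b] → w = 0.6100
R5: ¬robust=1−0.70=0.30, ¬clean=1−0.22=0.78; AND[a·b] → w = 0.2340
Rules with consequent 'minimal': {R1, R4, R5} → strengths 0.5000, 0.6100, 0.2340
Aggregate via t-conorm [a + b − a·b]: 0.8506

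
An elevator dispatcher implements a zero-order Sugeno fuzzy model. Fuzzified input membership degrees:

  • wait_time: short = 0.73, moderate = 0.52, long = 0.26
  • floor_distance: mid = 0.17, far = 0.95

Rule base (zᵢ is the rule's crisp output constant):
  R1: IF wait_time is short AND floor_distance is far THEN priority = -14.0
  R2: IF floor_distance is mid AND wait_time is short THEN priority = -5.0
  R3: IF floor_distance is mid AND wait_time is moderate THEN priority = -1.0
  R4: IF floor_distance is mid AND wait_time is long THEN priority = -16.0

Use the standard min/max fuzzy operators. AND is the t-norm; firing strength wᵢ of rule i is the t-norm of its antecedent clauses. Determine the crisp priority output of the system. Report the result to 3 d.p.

R1 (z=-14.0): short=0.73, far=0.95; AND[min(a, b)] → w = 0.73
R2 (z=-5.0): mid=0.17, short=0.73; AND[min(a, b)] → w = 0.17
R3 (z=-1.0): mid=0.17, moderate=0.52; AND[min(a, b)] → w = 0.17
R4 (z=-16.0): mid=0.17, long=0.26; AND[min(a, b)] → w = 0.17
Weighted average = (0.73·-14.0 + 0.17·-5.0 + 0.17·-1.0 + 0.17·-16.0) / (0.73 + 0.17 + 0.17 + 0.17)
  = -13.9600 / 1.2400 = -11.258

-11.258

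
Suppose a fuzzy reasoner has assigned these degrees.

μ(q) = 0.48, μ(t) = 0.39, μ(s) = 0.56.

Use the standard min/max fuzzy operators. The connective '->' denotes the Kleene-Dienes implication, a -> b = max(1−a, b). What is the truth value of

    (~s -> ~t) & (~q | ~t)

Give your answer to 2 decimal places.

~s = 1 − 0.56 = 0.44
~t = 1 − 0.39 = 0.61
~s -> ~t  [Kleene-Dienes: max(1−a, b)] with a=0.44, b=0.61 → 0.61
~q = 1 − 0.48 = 0.52
~t = 1 − 0.39 = 0.61
~q | ~t = max(a, b) on (0.52, 0.61) = 0.61
(~s -> ~t) & (~q | ~t) = min(a, b) on (0.61, 0.61) = 0.61

0.61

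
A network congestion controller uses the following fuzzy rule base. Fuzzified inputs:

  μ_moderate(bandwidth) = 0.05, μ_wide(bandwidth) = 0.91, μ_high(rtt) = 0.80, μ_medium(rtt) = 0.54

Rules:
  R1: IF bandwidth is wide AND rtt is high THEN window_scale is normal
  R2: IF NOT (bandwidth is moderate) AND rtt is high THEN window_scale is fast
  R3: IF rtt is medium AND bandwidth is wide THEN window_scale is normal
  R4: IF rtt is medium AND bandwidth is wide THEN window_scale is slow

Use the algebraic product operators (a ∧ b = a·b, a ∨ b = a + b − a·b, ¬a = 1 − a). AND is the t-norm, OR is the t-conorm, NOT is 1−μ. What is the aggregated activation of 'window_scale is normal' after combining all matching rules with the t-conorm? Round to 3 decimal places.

R1: wide=0.91, high=0.80; AND[a·b] → w = 0.7280
R2: ¬moderate=1−0.05=0.95, high=0.80; AND[a·b] → w = 0.7600
R3: medium=0.54, wide=0.91; AND[a·b] → w = 0.4914
R4: medium=0.54, wide=0.91; AND[a·b] → w = 0.4914
Rules with consequent 'normal': {R1, R3} → strengths 0.7280, 0.4914
Aggregate via t-conorm [a + b − a·b]: 0.8617

0.862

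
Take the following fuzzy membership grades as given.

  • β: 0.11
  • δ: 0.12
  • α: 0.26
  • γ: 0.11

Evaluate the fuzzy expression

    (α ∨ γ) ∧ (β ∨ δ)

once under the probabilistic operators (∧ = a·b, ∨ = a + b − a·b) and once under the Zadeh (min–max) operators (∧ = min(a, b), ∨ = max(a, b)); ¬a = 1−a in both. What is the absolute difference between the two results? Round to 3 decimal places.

Under probabilistic:
  α ∨ γ = a + b − a·b on (0.2600, 0.1100) = 0.3414
  β ∨ δ = a + b − a·b on (0.1100, 0.1200) = 0.2168
  (α ∨ γ) ∧ (β ∨ δ) = a·b on (0.3414, 0.2168) = 0.0740
  → value = 0.0740
Under Zadeh (min–max):
  α ∨ γ = max(a, b) on (0.26, 0.11) = 0.26
  β ∨ δ = max(a, b) on (0.11, 0.12) = 0.12
  (α ∨ γ) ∧ (β ∨ δ) = min(a, b) on (0.26, 0.12) = 0.12
  → value = 0.1200
|0.0740 − 0.1200| = 0.046

0.046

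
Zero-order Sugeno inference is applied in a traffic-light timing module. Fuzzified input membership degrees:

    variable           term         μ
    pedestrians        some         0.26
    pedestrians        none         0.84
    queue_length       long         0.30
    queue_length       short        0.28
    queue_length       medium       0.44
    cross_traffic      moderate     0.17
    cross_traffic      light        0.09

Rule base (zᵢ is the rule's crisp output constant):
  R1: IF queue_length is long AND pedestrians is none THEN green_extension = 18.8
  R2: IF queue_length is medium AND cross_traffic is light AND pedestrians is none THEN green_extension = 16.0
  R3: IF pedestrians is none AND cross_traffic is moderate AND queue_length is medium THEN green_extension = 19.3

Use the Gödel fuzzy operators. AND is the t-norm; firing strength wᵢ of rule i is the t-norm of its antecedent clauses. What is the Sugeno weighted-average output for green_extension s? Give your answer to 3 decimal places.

R1 (z=18.8): long=0.30, none=0.84; AND[min(a, b)] → w = 0.30
R2 (z=16.0): medium=0.44, light=0.09, none=0.84; AND[min(a, b)] → w = 0.09
R3 (z=19.3): none=0.84, moderate=0.17, medium=0.44; AND[min(a, b)] → w = 0.17
Weighted average = (0.30·18.8 + 0.09·16.0 + 0.17·19.3) / (0.30 + 0.09 + 0.17)
  = 10.3610 / 0.5600 = 18.502

18.502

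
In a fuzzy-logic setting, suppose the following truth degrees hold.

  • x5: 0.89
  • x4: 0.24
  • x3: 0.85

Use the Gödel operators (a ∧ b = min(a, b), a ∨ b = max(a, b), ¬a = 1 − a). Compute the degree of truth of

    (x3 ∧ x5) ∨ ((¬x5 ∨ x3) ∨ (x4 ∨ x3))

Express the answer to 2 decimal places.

x3 ∧ x5 = min(a, b) on (0.85, 0.89) = 0.85
¬x5 = 1 − 0.89 = 0.11
¬x5 ∨ x3 = max(a, b) on (0.11, 0.85) = 0.85
x4 ∨ x3 = max(a, b) on (0.24, 0.85) = 0.85
(¬x5 ∨ x3) ∨ (x4 ∨ x3) = max(a, b) on (0.85, 0.85) = 0.85
(x3 ∧ x5) ∨ ((¬x5 ∨ x3) ∨ (x4 ∨ x3)) = max(a, b) on (0.85, 0.85) = 0.85

0.85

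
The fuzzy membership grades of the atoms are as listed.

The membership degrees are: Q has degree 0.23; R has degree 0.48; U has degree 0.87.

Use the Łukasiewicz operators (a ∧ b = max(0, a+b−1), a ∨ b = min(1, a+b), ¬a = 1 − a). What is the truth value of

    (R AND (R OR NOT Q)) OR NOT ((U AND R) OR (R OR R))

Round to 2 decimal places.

NOT Q = 1 − 0.23 = 0.77
R OR NOT Q = min(1, a+b) on (0.48, 0.77) = 1.00
R AND (R OR NOT Q) = max(0, a+b−1) on (0.48, 1.00) = 0.48
U AND R = max(0, a+b−1) on (0.87, 0.48) = 0.35
R OR R = min(1, a+b) on (0.48, 0.48) = 0.96
(U AND R) OR (R OR R) = min(1, a+b) on (0.35, 0.96) = 1.00
NOT ((U AND R) OR (R OR R)) = 1 − 1.00 = 0.00
(R AND (R OR NOT Q)) OR NOT ((U AND R) OR (R OR R)) = min(1, a+b) on (0.48, 0.00) = 0.48

0.48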